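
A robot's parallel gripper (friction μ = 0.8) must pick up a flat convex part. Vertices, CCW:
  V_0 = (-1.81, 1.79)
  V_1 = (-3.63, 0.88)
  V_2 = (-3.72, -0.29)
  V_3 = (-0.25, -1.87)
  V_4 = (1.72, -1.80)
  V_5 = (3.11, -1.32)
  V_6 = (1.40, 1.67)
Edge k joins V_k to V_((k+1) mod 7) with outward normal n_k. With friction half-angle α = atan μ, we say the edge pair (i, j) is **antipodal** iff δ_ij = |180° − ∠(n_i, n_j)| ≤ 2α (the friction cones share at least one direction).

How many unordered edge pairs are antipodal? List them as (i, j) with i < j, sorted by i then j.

count = 10; pairs: (0,2), (0,3), (0,4), (1,4), (1,5), (2,5), (2,6), (3,5), (3,6), (4,6)

α = atan 0.8 = 38.66°;  2α = 77.32°
n_0 = (-0.4472, +0.8944)
n_1 = (-0.9971, +0.0767)
n_2 = (-0.4144, -0.9101)
n_3 = (+0.0355, -0.9994)
n_4 = (+0.3264, -0.9452)
n_5 = (+0.8681, +0.4965)
n_6 = (+0.0374, +0.9993)
  (0,1): δ = 120.96°  ·
  (0,2): δ = 51.05°  ✓
  (0,3): δ = 24.53°  ✓
  (0,4): δ = 7.51°  ✓
  (0,5): δ = 93.20°  ·
  (0,6): δ = 151.29°  ·
  (1,2): δ = 110.08°  ·
  (1,3): δ = 83.57°  ·
  (1,4): δ = 66.55°  ✓
  (1,5): δ = 34.16°  ✓
  (1,6): δ = 92.26°  ·
  (2,3): δ = 153.48°  ·
  (2,4): δ = 136.47°  ·
  (2,5): δ = 35.75°  ✓
  (2,6): δ = 22.34°  ✓
  (3,4): δ = 162.98°  ·
  (3,5): δ = 62.27°  ✓
  (3,6): δ = 4.18°  ✓
  (4,5): δ = 79.29°  ·
  (4,6): δ = 21.19°  ✓
  (5,6): δ = 121.91°  ·
antipodal pairs: 10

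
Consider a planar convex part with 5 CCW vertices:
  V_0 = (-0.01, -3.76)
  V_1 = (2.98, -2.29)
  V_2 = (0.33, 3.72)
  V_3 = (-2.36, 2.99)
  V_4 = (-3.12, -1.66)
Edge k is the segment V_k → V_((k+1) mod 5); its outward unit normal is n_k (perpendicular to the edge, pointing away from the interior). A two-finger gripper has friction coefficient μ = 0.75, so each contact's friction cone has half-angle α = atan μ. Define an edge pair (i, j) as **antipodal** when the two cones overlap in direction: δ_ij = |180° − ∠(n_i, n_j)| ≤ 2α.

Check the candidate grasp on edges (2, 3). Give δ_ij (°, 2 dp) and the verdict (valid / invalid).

α = atan 0.75 = 36.87°;  2α = 73.74°
edge 2: e_2 = (-2.69, -0.73);  n_2 = (-0.2619, +0.9651)
edge 3: e_3 = (-0.76, -4.65);  n_3 = (-0.9869, +0.1613)
∠(n_2, n_3) = 65.53°
δ = |180° − 65.53°| = 114.47°
114.47° > 2α = 73.74°  →  invalid

δ = 114.47°, invalid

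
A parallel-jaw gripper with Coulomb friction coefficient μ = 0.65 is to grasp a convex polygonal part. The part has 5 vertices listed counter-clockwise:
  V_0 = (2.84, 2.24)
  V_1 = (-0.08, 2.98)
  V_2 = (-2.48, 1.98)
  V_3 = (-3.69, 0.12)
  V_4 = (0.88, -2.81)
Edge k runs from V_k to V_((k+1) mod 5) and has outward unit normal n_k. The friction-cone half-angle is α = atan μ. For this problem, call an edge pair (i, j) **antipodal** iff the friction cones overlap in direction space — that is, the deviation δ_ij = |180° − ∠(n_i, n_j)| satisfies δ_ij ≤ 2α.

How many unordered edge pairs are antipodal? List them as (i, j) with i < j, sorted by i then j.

α = atan 0.65 = 33.02°;  2α = 66.05°
n_0 = (+0.2457, +0.9694)
n_1 = (-0.3846, +0.9231)
n_2 = (-0.8382, +0.5453)
n_3 = (-0.5397, -0.8418)
n_4 = (+0.9322, -0.3618)
  (0,1): δ = 143.16°  ·
  (0,2): δ = 108.82°  ·
  (0,3): δ = 18.44°  ✓
  (0,4): δ = 83.01°  ·
  (1,2): δ = 145.67°  ·
  (1,3): δ = 55.29°  ✓
  (1,4): δ = 46.17°  ✓
  (2,3): δ = 89.62°  ·
  (2,4): δ = 11.83°  ✓
  (3,4): δ = 78.55°  ·
antipodal pairs: 4

count = 4; pairs: (0,3), (1,3), (1,4), (2,4)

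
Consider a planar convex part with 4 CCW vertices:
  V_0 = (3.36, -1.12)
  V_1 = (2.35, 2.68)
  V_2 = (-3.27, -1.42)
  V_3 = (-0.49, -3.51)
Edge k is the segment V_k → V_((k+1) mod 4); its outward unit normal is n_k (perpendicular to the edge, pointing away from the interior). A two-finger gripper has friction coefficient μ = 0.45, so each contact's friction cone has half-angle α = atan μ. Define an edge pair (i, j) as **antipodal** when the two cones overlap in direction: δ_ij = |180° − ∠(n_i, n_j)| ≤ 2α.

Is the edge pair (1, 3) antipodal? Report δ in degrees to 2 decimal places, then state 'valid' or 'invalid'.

α = atan 0.45 = 24.23°;  2α = 48.46°
edge 1: e_1 = (-5.62, -4.10);  n_1 = (-0.5894, +0.8079)
edge 3: e_3 = (+3.85, +2.39);  n_3 = (+0.5274, -0.8496)
∠(n_1, n_3) = 175.72°
δ = |180° − 175.72°| = 4.28°
4.28° ≤ 2α = 48.46°  →  valid

δ = 4.28°, valid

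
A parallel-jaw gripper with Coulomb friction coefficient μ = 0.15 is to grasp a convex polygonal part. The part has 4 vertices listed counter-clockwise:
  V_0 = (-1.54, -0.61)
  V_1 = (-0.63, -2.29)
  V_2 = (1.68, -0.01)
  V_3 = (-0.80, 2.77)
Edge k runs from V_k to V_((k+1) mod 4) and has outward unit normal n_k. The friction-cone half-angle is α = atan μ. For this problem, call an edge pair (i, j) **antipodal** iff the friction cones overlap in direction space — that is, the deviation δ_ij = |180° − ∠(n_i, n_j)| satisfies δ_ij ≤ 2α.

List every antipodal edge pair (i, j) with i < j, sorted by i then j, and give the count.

α = atan 0.15 = 8.53°;  2α = 17.06°
n_0 = (-0.8793, -0.4763)
n_1 = (+0.7025, -0.7117)
n_2 = (+0.7462, +0.6657)
n_3 = (-0.9769, +0.2139)
  (0,1): δ = 73.82°  ·
  (0,2): δ = 13.29°  ✓
  (0,3): δ = 139.21°  ·
  (1,2): δ = 92.89°  ·
  (1,3): δ = 33.03°  ·
  (2,3): δ = 54.08°  ·
antipodal pairs: 1

count = 1; pairs: (0,2)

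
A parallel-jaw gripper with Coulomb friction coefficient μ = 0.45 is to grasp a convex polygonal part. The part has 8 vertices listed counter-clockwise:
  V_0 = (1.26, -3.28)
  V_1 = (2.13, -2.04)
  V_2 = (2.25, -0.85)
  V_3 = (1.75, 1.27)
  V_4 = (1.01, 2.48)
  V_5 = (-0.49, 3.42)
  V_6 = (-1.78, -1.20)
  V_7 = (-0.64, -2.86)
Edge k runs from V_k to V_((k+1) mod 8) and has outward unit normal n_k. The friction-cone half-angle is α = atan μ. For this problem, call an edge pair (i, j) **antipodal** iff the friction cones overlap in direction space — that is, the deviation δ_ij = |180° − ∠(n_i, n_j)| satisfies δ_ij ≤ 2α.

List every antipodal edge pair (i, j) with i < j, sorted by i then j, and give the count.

α = atan 0.45 = 24.23°;  2α = 48.46°
n_0 = (+0.8186, -0.5743)
n_1 = (+0.9950, -0.1003)
n_2 = (+0.9733, +0.2296)
n_3 = (+0.8531, +0.5217)
n_4 = (+0.5310, +0.8474)
n_5 = (-0.9632, +0.2689)
n_6 = (-0.8243, -0.5661)
n_7 = (-0.2158, -0.9764)
  (0,1): δ = 150.70°  ·
  (0,2): δ = 131.68°  ·
  (0,3): δ = 113.50°  ·
  (0,4): δ = 87.02°  ·
  (0,5): δ = 19.45°  ✓
  (0,6): δ = 69.53°  ·
  (0,7): δ = 112.59°  ·
  (1,2): δ = 160.97°  ·
  (1,3): δ = 142.79°  ·
  (1,4): δ = 116.32°  ·
  (1,5): δ = 9.84°  ✓
  (1,6): δ = 40.24°  ✓
  (1,7): δ = 83.29°  ·
  (2,3): δ = 161.82°  ·
  (2,4): δ = 135.34°  ·
  (2,5): δ = 28.87°  ✓
  (2,6): δ = 21.21°  ✓
  (2,7): δ = 64.26°  ·
  (3,4): δ = 153.52°  ·
  (3,5): δ = 47.05°  ✓
  (3,6): δ = 3.03°  ✓
  (3,7): δ = 46.09°  ✓
  (4,5): δ = 73.53°  ·
  (4,6): δ = 23.45°  ✓
  (4,7): δ = 19.61°  ✓
  (5,6): δ = 129.92°  ·
  (5,7): δ = 86.86°  ·
  (6,7): δ = 136.94°  ·
antipodal pairs: 10

count = 10; pairs: (0,5), (1,5), (1,6), (2,5), (2,6), (3,5), (3,6), (3,7), (4,6), (4,7)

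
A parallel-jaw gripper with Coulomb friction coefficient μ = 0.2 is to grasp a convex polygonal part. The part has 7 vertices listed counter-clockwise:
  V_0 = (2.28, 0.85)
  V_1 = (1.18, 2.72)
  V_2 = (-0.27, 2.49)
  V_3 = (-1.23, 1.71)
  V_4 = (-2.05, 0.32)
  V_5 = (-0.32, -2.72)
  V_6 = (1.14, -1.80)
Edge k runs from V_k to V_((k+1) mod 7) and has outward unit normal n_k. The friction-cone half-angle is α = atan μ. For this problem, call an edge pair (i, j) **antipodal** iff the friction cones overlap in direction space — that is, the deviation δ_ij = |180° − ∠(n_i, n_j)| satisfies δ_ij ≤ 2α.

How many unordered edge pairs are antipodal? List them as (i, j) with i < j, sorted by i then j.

count = 3; pairs: (0,4), (2,5), (3,6)

α = atan 0.2 = 11.31°;  2α = 22.62°
n_0 = (+0.8619, +0.5070)
n_1 = (-0.1567, +0.9877)
n_2 = (-0.6306, +0.7761)
n_3 = (-0.8613, +0.5081)
n_4 = (-0.8691, -0.4946)
n_5 = (+0.5331, -0.8460)
n_6 = (+0.9186, -0.3952)
  (0,1): δ = 111.45°  ·
  (0,2): δ = 81.37°  ·
  (0,3): δ = 61.00°  ·
  (0,4): δ = 0.82°  ✓
  (0,5): δ = 91.75°  ·
  (0,6): δ = 126.26°  ·
  (1,2): δ = 149.92°  ·
  (1,3): δ = 129.55°  ·
  (1,4): δ = 69.37°  ·
  (1,5): δ = 23.20°  ·
  (1,6): δ = 57.71°  ·
  (2,3): δ = 159.63°  ·
  (2,4): δ = 99.45°  ·
  (2,5): δ = 6.88°  ✓
  (2,6): δ = 27.63°  ·
  (3,4): δ = 119.82°  ·
  (3,5): δ = 27.25°  ·
  (3,6): δ = 7.26°  ✓
  (4,5): δ = 87.43°  ·
  (4,6): δ = 52.92°  ·
  (5,6): δ = 145.49°  ·
antipodal pairs: 3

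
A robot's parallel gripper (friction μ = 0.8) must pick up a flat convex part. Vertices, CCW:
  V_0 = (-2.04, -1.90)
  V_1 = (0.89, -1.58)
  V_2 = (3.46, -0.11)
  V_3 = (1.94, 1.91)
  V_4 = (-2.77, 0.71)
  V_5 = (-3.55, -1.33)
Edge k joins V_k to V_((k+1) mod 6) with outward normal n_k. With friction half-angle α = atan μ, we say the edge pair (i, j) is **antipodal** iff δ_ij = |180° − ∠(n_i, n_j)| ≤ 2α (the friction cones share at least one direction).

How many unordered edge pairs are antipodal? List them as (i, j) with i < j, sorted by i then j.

count = 8; pairs: (0,2), (0,3), (0,4), (1,3), (1,4), (2,4), (2,5), (3,5)

α = atan 0.8 = 38.66°;  2α = 77.32°
n_0 = (+0.1086, -0.9941)
n_1 = (+0.4965, -0.8680)
n_2 = (+0.7990, +0.6013)
n_3 = (-0.2469, +0.9690)
n_4 = (-0.9341, +0.3571)
n_5 = (-0.3532, -0.9356)
  (0,1): δ = 156.46°  ·
  (0,2): δ = 59.27°  ✓
  (0,3): δ = 8.06°  ✓
  (0,4): δ = 62.84°  ✓
  (0,5): δ = 153.09°  ·
  (1,2): δ = 82.81°  ·
  (1,3): δ = 15.48°  ✓
  (1,4): δ = 39.31°  ✓
  (1,5): δ = 129.55°  ·
  (2,3): δ = 112.67°  ·
  (2,4): δ = 57.89°  ✓
  (2,5): δ = 32.36°  ✓
  (3,4): δ = 125.22°  ·
  (3,5): δ = 34.97°  ✓
  (4,5): δ = 89.76°  ·
antipodal pairs: 8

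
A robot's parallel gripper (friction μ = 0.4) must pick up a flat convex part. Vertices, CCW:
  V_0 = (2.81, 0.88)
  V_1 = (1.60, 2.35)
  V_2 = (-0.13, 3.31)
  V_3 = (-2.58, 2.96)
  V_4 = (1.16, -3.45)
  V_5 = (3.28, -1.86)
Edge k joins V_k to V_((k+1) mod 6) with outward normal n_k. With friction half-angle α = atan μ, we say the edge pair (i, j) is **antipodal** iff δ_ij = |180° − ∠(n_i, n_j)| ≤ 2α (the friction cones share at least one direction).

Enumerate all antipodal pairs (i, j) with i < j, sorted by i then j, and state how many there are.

α = atan 0.4 = 21.80°;  2α = 43.60°
n_0 = (+0.7721, +0.6355)
n_1 = (+0.4852, +0.8744)
n_2 = (-0.1414, +0.9899)
n_3 = (-0.8637, -0.5040)
n_4 = (+0.6000, -0.8000)
n_5 = (+0.9856, +0.1691)
  (0,1): δ = 158.49°  ·
  (0,2): δ = 121.33°  ·
  (0,3): δ = 9.20°  ✓
  (0,4): δ = 87.41°  ·
  (0,5): δ = 150.27°  ·
  (1,2): δ = 142.84°  ·
  (1,3): δ = 30.71°  ✓
  (1,4): δ = 65.90°  ·
  (1,5): δ = 128.76°  ·
  (2,3): δ = 67.87°  ·
  (2,4): δ = 28.74°  ✓
  (2,5): δ = 91.60°  ·
  (3,4): δ = 83.39°  ·
  (3,5): δ = 20.53°  ✓
  (4,5): δ = 117.14°  ·
antipodal pairs: 4

count = 4; pairs: (0,3), (1,3), (2,4), (3,5)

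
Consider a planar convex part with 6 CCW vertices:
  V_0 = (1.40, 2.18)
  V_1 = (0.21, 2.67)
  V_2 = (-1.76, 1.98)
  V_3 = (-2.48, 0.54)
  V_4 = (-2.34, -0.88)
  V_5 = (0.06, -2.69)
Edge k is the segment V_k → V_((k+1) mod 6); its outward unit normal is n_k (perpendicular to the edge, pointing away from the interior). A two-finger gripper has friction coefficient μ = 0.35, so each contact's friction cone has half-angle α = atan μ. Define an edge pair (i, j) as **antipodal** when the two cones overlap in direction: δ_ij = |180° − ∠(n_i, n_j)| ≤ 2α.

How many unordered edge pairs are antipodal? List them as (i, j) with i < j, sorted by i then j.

α = atan 0.35 = 19.29°;  2α = 38.58°
n_0 = (+0.3807, +0.9247)
n_1 = (-0.3306, +0.9438)
n_2 = (-0.8944, +0.4472)
n_3 = (-0.9952, -0.0981)
n_4 = (-0.6021, -0.7984)
n_5 = (+0.9642, -0.2653)
  (0,1): δ = 138.32°  ·
  (0,2): δ = 94.18°  ·
  (0,3): δ = 61.99°  ·
  (0,4): δ = 14.64°  ✓
  (0,5): δ = 97.00°  ·
  (1,2): δ = 135.87°  ·
  (1,3): δ = 103.67°  ·
  (1,4): δ = 56.33°  ·
  (1,5): δ = 55.31°  ·
  (2,3): δ = 147.80°  ·
  (2,4): δ = 100.46°  ·
  (2,5): δ = 11.18°  ✓
  (3,4): δ = 132.65°  ·
  (3,5): δ = 21.02°  ✓
  (4,5): δ = 68.36°  ·
antipodal pairs: 3

count = 3; pairs: (0,4), (2,5), (3,5)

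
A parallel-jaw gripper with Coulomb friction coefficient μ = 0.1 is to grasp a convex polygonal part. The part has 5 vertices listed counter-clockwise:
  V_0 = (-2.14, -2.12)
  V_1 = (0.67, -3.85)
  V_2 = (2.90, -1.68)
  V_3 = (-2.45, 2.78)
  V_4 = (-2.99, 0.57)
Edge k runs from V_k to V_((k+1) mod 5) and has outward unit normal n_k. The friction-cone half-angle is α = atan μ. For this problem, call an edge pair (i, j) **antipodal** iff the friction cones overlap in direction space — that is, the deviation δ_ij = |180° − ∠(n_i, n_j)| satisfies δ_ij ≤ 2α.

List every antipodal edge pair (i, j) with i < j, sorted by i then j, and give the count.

α = atan 0.1 = 5.71°;  2α = 11.42°
n_0 = (-0.5243, -0.8516)
n_1 = (+0.6974, -0.7167)
n_2 = (+0.6403, +0.7681)
n_3 = (-0.9714, +0.2374)
n_4 = (-0.9535, -0.3013)
  (0,1): δ = 104.16°  ·
  (0,2): δ = 8.20°  ✓
  (0,3): δ = 107.89°  ·
  (0,4): δ = 139.15°  ·
  (1,2): δ = 84.03°  ·
  (1,3): δ = 32.05°  ·
  (1,4): δ = 63.32°  ·
  (2,3): δ = 63.91°  ·
  (2,4): δ = 32.65°  ·
  (3,4): δ = 148.73°  ·
antipodal pairs: 1

count = 1; pairs: (0,2)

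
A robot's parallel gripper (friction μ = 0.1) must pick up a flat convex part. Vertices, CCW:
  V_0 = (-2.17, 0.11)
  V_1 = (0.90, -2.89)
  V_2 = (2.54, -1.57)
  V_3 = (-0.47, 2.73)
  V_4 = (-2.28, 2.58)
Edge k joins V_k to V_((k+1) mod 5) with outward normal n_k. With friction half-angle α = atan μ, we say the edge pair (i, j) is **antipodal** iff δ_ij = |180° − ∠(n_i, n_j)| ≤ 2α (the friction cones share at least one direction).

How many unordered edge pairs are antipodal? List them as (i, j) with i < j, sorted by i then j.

count = 1; pairs: (0,2)

α = atan 0.1 = 5.71°;  2α = 11.42°
n_0 = (-0.6989, -0.7152)
n_1 = (+0.6270, -0.7790)
n_2 = (+0.8192, +0.5735)
n_3 = (-0.0826, +0.9966)
n_4 = (-0.9990, -0.0445)
  (0,1): δ = 96.83°  ·
  (0,2): δ = 10.67°  ✓
  (0,3): δ = 49.08°  ·
  (0,4): δ = 136.89°  ·
  (1,2): δ = 93.84°  ·
  (1,3): δ = 34.09°  ·
  (1,4): δ = 53.72°  ·
  (2,3): δ = 120.25°  ·
  (2,4): δ = 32.44°  ·
  (3,4): δ = 92.19°  ·
antipodal pairs: 1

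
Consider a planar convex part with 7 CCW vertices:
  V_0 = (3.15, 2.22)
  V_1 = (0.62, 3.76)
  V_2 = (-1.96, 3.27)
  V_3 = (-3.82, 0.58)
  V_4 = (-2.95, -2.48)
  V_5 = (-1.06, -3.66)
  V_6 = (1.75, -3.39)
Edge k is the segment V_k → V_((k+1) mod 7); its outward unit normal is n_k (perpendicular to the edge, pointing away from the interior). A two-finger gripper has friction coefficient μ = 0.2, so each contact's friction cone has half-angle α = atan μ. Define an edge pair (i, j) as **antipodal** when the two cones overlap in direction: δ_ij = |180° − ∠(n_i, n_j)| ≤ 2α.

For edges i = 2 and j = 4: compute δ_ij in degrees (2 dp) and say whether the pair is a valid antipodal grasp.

δ = 87.32°, invalid

α = atan 0.2 = 11.31°;  2α = 22.62°
edge 2: e_2 = (-1.86, -2.69);  n_2 = (-0.8225, +0.5687)
edge 4: e_4 = (+1.89, -1.18);  n_4 = (-0.5296, -0.8483)
∠(n_2, n_4) = 92.68°
δ = |180° − 92.68°| = 87.32°
87.32° > 2α = 22.62°  →  invalid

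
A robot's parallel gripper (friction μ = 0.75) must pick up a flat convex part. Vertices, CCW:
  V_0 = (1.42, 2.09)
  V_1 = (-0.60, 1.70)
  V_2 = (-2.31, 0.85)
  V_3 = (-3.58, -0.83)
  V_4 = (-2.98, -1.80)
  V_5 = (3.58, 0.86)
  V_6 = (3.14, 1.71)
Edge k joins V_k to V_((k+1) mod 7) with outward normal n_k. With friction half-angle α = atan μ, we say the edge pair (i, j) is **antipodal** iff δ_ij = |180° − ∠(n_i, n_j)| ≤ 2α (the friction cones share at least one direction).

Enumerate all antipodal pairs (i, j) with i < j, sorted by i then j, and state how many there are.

count = 8; pairs: (0,3), (0,4), (1,4), (2,4), (2,5), (3,5), (3,6), (4,6)

α = atan 0.75 = 36.87°;  2α = 73.74°
n_0 = (-0.1896, +0.9819)
n_1 = (-0.4451, +0.8955)
n_2 = (-0.7977, +0.6030)
n_3 = (-0.8505, -0.5261)
n_4 = (+0.3758, -0.9267)
n_5 = (+0.8881, +0.4597)
n_6 = (+0.2157, +0.9765)
  (0,1): δ = 164.50°  ·
  (0,2): δ = 138.02°  ·
  (0,3): δ = 69.19°  ✓
  (0,4): δ = 11.14°  ✓
  (0,5): δ = 106.44°  ·
  (0,6): δ = 156.61°  ·
  (1,2): δ = 153.52°  ·
  (1,3): δ = 84.69°  ·
  (1,4): δ = 4.36°  ✓
  (1,5): δ = 90.94°  ·
  (1,6): δ = 141.11°  ·
  (2,3): δ = 111.17°  ·
  (2,4): δ = 30.84°  ✓
  (2,5): δ = 64.46°  ✓
  (2,6): δ = 114.63°  ·
  (3,4): δ = 99.67°  ·
  (3,5): δ = 4.37°  ✓
  (3,6): δ = 45.80°  ✓
  (4,5): δ = 84.70°  ·
  (4,6): δ = 34.53°  ✓
  (5,6): δ = 129.83°  ·
antipodal pairs: 8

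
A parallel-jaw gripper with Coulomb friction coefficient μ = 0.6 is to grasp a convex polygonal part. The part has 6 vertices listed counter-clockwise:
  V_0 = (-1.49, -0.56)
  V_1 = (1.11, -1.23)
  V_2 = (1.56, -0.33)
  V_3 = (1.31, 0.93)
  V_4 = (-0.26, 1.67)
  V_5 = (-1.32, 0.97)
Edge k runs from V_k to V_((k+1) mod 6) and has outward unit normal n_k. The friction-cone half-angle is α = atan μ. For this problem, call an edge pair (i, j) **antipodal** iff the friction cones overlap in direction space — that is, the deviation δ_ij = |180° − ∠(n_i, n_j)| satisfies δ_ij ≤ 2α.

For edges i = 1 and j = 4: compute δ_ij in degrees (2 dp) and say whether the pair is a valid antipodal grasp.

δ = 30.00°, valid

α = atan 0.6 = 30.96°;  2α = 61.93°
edge 1: e_1 = (+0.45, +0.90);  n_1 = (+0.8944, -0.4472)
edge 4: e_4 = (-1.06, -0.70);  n_4 = (-0.5511, +0.8345)
∠(n_1, n_4) = 150.00°
δ = |180° − 150.00°| = 30.00°
30.00° ≤ 2α = 61.93°  →  valid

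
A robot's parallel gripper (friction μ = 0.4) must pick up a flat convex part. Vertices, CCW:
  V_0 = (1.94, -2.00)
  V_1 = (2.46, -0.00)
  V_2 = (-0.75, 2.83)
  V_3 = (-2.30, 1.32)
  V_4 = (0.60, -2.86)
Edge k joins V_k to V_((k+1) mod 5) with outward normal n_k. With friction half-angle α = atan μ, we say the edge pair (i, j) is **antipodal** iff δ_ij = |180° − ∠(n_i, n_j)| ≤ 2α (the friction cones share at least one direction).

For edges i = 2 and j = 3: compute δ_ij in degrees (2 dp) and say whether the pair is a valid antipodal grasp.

α = atan 0.4 = 21.80°;  2α = 43.60°
edge 2: e_2 = (-1.55, -1.51);  n_2 = (-0.6978, +0.7163)
edge 3: e_3 = (+2.90, -4.18);  n_3 = (-0.8216, -0.5700)
∠(n_2, n_3) = 80.50°
δ = |180° − 80.50°| = 99.50°
99.50° > 2α = 43.60°  →  invalid

δ = 99.50°, invalid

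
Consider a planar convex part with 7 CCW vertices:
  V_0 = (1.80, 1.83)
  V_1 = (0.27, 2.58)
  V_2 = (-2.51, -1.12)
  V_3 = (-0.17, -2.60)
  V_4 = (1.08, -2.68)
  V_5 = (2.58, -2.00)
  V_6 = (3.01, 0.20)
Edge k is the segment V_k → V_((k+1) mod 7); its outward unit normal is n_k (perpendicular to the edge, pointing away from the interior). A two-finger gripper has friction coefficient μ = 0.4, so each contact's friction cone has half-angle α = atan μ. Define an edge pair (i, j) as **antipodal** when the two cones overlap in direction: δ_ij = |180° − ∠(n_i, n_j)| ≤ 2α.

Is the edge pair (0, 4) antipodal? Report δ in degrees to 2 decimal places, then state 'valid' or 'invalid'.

α = atan 0.4 = 21.80°;  2α = 43.60°
edge 0: e_0 = (-1.53, +0.75);  n_0 = (+0.4402, +0.8979)
edge 4: e_4 = (+1.50, +0.68);  n_4 = (+0.4129, -0.9108)
∠(n_0, n_4) = 129.50°
δ = |180° − 129.50°| = 50.50°
50.50° > 2α = 43.60°  →  invalid

δ = 50.50°, invalid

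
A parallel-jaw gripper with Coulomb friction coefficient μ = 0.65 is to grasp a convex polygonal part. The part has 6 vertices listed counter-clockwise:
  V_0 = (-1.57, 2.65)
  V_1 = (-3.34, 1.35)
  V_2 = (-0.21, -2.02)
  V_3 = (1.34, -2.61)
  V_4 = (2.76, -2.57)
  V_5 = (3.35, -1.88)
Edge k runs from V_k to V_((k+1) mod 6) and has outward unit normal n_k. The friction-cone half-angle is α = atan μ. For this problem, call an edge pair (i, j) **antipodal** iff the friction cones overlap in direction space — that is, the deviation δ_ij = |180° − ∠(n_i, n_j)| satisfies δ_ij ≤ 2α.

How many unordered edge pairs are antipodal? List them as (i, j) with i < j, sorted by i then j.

α = atan 0.65 = 33.02°;  2α = 66.05°
n_0 = (-0.5920, +0.8060)
n_1 = (-0.7327, -0.6805)
n_2 = (-0.3557, -0.9346)
n_3 = (+0.0282, -0.9996)
n_4 = (+0.7600, -0.6499)
n_5 = (+0.6773, +0.7357)
  (0,1): δ = 83.41°  ·
  (0,2): δ = 57.14°  ✓
  (0,3): δ = 34.68°  ✓
  (0,4): δ = 13.17°  ✓
  (0,5): δ = 101.07°  ·
  (1,2): δ = 153.72°  ·
  (1,3): δ = 131.27°  ·
  (1,4): δ = 83.42°  ·
  (1,5): δ = 4.48°  ✓
  (2,3): δ = 157.55°  ·
  (2,4): δ = 109.69°  ·
  (2,5): δ = 21.80°  ✓
  (3,4): δ = 132.15°  ·
  (3,5): δ = 44.25°  ✓
  (4,5): δ = 92.10°  ·
antipodal pairs: 6

count = 6; pairs: (0,2), (0,3), (0,4), (1,5), (2,5), (3,5)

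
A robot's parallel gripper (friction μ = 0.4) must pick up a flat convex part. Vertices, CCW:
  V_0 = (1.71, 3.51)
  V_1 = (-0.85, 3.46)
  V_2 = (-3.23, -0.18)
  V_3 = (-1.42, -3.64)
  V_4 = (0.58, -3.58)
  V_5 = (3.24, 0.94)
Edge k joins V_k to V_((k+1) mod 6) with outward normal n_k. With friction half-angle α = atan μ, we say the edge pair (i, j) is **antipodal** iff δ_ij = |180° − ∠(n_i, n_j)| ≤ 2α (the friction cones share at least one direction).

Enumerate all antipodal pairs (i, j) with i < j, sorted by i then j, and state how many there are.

α = atan 0.4 = 21.80°;  2α = 43.60°
n_0 = (-0.0195, +0.9998)
n_1 = (-0.8370, +0.5472)
n_2 = (-0.8861, -0.4635)
n_3 = (+0.0300, -0.9996)
n_4 = (+0.8618, -0.5072)
n_5 = (+0.8593, +0.5115)
  (0,1): δ = 124.30°  ·
  (0,2): δ = 63.50°  ·
  (0,3): δ = 0.60°  ✓
  (0,4): δ = 58.40°  ·
  (0,5): δ = 119.65°  ·
  (1,2): δ = 119.21°  ·
  (1,3): δ = 55.10°  ·
  (1,4): δ = 2.70°  ✓
  (1,5): δ = 63.95°  ·
  (2,3): δ = 115.90°  ·
  (2,4): δ = 58.09°  ·
  (2,5): δ = 3.15°  ✓
  (3,4): δ = 122.19°  ·
  (3,5): δ = 60.95°  ·
  (4,5): δ = 118.76°  ·
antipodal pairs: 3

count = 3; pairs: (0,3), (1,4), (2,5)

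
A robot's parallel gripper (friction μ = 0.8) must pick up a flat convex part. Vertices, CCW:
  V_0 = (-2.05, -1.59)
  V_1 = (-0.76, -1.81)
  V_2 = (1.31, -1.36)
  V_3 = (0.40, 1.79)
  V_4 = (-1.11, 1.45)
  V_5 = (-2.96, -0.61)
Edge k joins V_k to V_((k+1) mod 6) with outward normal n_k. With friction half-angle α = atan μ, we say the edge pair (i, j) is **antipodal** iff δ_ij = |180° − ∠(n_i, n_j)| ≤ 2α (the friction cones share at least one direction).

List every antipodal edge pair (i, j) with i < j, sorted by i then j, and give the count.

α = atan 0.8 = 38.66°;  2α = 77.32°
n_0 = (-0.1681, -0.9858)
n_1 = (+0.2124, -0.9772)
n_2 = (+0.9607, +0.2775)
n_3 = (-0.2197, +0.9756)
n_4 = (-0.7440, +0.6682)
n_5 = (-0.7328, -0.6805)
  (0,1): δ = 158.06°  ·
  (0,2): δ = 64.21°  ✓
  (0,3): δ = 22.37°  ✓
  (0,4): δ = 57.75°  ✓
  (0,5): δ = 142.56°  ·
  (1,2): δ = 86.15°  ·
  (1,3): δ = 0.42°  ✓
  (1,4): δ = 35.81°  ✓
  (1,5): δ = 120.61°  ·
  (2,3): δ = 93.42°  ·
  (2,4): δ = 58.04°  ✓
  (2,5): δ = 26.77°  ✓
  (3,4): δ = 144.62°  ·
  (3,5): δ = 59.81°  ✓
  (4,5): δ = 95.20°  ·
antipodal pairs: 8

count = 8; pairs: (0,2), (0,3), (0,4), (1,3), (1,4), (2,4), (2,5), (3,5)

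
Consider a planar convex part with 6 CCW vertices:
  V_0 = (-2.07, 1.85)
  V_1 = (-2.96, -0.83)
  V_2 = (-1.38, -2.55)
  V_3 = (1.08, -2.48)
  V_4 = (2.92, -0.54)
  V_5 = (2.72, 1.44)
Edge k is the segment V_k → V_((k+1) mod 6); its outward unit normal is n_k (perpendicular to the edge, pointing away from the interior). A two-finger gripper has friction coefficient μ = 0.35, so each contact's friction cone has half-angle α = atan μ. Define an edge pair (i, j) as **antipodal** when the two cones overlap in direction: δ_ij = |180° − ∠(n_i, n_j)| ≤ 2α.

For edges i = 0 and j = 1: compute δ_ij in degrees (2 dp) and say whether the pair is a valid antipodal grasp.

δ = 119.06°, invalid

α = atan 0.35 = 19.29°;  2α = 38.58°
edge 0: e_0 = (-0.89, -2.68);  n_0 = (-0.9490, +0.3152)
edge 1: e_1 = (+1.58, -1.72);  n_1 = (-0.7364, -0.6765)
∠(n_0, n_1) = 60.94°
δ = |180° − 60.94°| = 119.06°
119.06° > 2α = 38.58°  →  invalid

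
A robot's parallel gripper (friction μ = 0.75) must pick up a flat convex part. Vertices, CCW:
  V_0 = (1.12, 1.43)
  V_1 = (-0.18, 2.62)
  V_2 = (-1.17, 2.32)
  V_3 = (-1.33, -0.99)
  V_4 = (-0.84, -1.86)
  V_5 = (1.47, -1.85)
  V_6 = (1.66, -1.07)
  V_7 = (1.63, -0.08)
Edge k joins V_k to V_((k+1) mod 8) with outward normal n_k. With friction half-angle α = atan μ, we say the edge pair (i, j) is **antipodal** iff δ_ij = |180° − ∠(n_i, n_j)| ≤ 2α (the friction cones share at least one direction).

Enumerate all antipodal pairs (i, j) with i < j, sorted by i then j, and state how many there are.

α = atan 0.75 = 36.87°;  2α = 73.74°
n_0 = (+0.6752, +0.7376)
n_1 = (-0.2900, +0.9570)
n_2 = (-0.9988, +0.0483)
n_3 = (-0.8713, -0.4907)
n_4 = (+0.0043, -1.0000)
n_5 = (+0.9716, -0.2367)
n_6 = (+0.9995, +0.0303)
n_7 = (+0.9474, +0.3200)
  (0,1): δ = 120.67°  ·
  (0,2): δ = 50.30°  ✓
  (0,3): δ = 18.14°  ✓
  (0,4): δ = 42.72°  ✓
  (0,5): δ = 118.78°  ·
  (0,6): δ = 134.21°  ·
  (0,7): δ = 151.13°  ·
  (1,2): δ = 109.63°  ·
  (1,3): δ = 77.47°  ·
  (1,4): δ = 16.61°  ✓
  (1,5): δ = 59.45°  ✓
  (1,6): δ = 74.88°  ·
  (1,7): δ = 91.80°  ·
  (2,3): δ = 147.84°  ·
  (2,4): δ = 86.98°  ·
  (2,5): δ = 10.92°  ✓
  (2,6): δ = 4.50°  ✓
  (2,7): δ = 21.43°  ✓
  (3,4): δ = 119.14°  ·
  (3,5): δ = 43.08°  ✓
  (3,6): δ = 27.65°  ✓
  (3,7): δ = 10.73°  ✓
  (4,5): δ = 103.94°  ·
  (4,6): δ = 88.51°  ·
  (4,7): δ = 71.59°  ✓
  (5,6): δ = 164.57°  ·
  (5,7): δ = 147.65°  ·
  (6,7): δ = 163.07°  ·
antipodal pairs: 12

count = 12; pairs: (0,2), (0,3), (0,4), (1,4), (1,5), (2,5), (2,6), (2,7), (3,5), (3,6), (3,7), (4,7)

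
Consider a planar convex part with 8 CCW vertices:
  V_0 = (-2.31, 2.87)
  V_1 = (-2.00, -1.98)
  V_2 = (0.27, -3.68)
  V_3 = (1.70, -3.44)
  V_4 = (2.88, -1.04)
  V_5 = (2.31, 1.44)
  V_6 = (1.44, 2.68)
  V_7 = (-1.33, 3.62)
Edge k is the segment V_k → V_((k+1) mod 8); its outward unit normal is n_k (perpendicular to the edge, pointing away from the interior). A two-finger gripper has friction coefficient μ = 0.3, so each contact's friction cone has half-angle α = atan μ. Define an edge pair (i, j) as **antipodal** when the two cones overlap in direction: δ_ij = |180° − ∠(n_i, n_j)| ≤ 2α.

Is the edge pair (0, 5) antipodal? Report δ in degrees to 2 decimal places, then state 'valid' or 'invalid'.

α = atan 0.3 = 16.70°;  2α = 33.40°
edge 0: e_0 = (+0.31, -4.85);  n_0 = (-0.9980, -0.0638)
edge 5: e_5 = (-0.87, +1.24);  n_5 = (+0.8186, +0.5743)
∠(n_0, n_5) = 148.60°
δ = |180° − 148.60°| = 31.40°
31.40° ≤ 2α = 33.40°  →  valid

δ = 31.40°, valid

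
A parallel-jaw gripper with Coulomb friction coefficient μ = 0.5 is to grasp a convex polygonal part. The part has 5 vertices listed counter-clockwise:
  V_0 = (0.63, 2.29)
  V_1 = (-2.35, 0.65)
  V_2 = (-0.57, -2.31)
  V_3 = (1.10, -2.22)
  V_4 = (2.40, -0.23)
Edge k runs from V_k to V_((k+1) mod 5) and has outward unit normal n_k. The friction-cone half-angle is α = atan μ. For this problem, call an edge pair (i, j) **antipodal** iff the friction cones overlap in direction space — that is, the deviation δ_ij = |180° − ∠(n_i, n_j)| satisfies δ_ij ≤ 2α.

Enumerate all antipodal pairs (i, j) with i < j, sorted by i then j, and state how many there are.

α = atan 0.5 = 26.57°;  2α = 53.13°
n_0 = (-0.4821, +0.8761)
n_1 = (-0.8570, -0.5153)
n_2 = (+0.0538, -0.9986)
n_3 = (+0.8372, -0.5469)
n_4 = (+0.8183, +0.5748)
  (0,1): δ = 87.80°  ·
  (0,2): δ = 25.74°  ✓
  (0,3): δ = 28.02°  ✓
  (0,4): δ = 96.26°  ·
  (1,2): δ = 117.94°  ·
  (1,3): δ = 64.18°  ·
  (1,4): δ = 4.06°  ✓
  (2,3): δ = 126.24°  ·
  (2,4): δ = 58.00°  ·
  (3,4): δ = 111.76°  ·
antipodal pairs: 3

count = 3; pairs: (0,2), (0,3), (1,4)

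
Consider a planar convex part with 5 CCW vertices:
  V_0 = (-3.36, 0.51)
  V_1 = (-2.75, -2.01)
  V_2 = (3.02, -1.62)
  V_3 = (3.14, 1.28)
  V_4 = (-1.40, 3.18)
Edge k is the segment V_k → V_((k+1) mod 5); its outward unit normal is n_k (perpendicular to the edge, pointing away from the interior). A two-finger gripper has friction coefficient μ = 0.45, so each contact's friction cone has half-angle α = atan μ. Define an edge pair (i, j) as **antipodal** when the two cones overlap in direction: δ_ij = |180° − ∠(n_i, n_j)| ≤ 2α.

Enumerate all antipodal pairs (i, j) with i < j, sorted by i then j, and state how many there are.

count = 3; pairs: (0,2), (1,3), (2,4)

α = atan 0.45 = 24.23°;  2α = 48.46°
n_0 = (-0.9719, -0.2353)
n_1 = (+0.0674, -0.9977)
n_2 = (+0.9991, -0.0413)
n_3 = (+0.3861, +0.9225)
n_4 = (-0.8061, +0.5918)
  (0,1): δ = 99.74°  ·
  (0,2): δ = 15.98°  ✓
  (0,3): δ = 53.68°  ·
  (0,4): δ = 130.11°  ·
  (1,2): δ = 96.24°  ·
  (1,3): δ = 26.58°  ✓
  (1,4): δ = 49.85°  ·
  (2,3): δ = 110.34°  ·
  (2,4): δ = 33.91°  ✓
  (3,4): δ = 103.57°  ·
antipodal pairs: 3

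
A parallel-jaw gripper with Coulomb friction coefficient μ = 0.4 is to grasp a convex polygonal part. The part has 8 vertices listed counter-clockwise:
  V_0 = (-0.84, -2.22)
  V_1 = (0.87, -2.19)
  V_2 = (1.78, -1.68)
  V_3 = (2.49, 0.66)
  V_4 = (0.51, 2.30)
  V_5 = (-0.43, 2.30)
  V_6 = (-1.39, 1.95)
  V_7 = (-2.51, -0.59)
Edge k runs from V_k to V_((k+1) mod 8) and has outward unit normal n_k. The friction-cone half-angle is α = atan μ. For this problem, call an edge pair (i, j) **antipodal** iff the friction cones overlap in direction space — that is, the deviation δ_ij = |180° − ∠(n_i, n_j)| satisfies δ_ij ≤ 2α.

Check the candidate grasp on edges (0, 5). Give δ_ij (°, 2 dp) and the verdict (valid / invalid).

α = atan 0.4 = 21.80°;  2α = 43.60°
edge 0: e_0 = (+1.71, +0.03);  n_0 = (+0.0175, -0.9998)
edge 5: e_5 = (-0.96, -0.35);  n_5 = (-0.3425, +0.9395)
∠(n_0, n_5) = 160.97°
δ = |180° − 160.97°| = 19.03°
19.03° ≤ 2α = 43.60°  →  valid

δ = 19.03°, valid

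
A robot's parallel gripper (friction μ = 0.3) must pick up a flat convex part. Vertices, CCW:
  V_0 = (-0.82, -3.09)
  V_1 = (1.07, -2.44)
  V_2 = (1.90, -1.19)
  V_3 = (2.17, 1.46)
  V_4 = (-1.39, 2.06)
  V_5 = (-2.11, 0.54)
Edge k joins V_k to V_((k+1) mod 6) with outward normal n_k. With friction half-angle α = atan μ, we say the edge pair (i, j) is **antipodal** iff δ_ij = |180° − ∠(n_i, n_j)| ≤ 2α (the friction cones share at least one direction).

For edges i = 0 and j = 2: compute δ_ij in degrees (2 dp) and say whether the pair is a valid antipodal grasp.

δ = 114.80°, invalid

α = atan 0.3 = 16.70°;  2α = 33.40°
edge 0: e_0 = (+1.89, +0.65);  n_0 = (+0.3252, -0.9456)
edge 2: e_2 = (+0.27, +2.65);  n_2 = (+0.9948, -0.1014)
∠(n_0, n_2) = 65.20°
δ = |180° − 65.20°| = 114.80°
114.80° > 2α = 33.40°  →  invalid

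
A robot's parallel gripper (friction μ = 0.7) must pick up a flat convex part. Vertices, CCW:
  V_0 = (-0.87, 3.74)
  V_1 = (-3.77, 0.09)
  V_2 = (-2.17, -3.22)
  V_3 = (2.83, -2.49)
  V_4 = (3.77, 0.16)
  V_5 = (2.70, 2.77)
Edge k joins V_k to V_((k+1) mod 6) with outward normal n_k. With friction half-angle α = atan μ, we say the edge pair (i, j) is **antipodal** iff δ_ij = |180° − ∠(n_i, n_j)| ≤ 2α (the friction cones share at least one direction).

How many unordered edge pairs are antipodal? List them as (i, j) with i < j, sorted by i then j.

count = 7; pairs: (0,2), (0,3), (0,4), (1,3), (1,4), (1,5), (2,5)

α = atan 0.7 = 34.99°;  2α = 69.98°
n_0 = (-0.7830, +0.6221)
n_1 = (-0.9003, -0.4352)
n_2 = (+0.1445, -0.9895)
n_3 = (+0.9425, -0.3343)
n_4 = (+0.9253, +0.3793)
n_5 = (+0.2622, +0.9650)
  (0,1): δ = 115.73°  ·
  (0,2): δ = 43.23°  ✓
  (0,3): δ = 18.94°  ✓
  (0,4): δ = 60.76°  ✓
  (0,5): δ = 113.27°  ·
  (1,2): δ = 107.49°  ·
  (1,3): δ = 45.33°  ✓
  (1,4): δ = 3.51°  ✓
  (1,5): δ = 49.00°  ✓
  (2,3): δ = 117.84°  ·
  (2,4): δ = 76.01°  ·
  (2,5): δ = 23.51°  ✓
  (3,4): δ = 138.18°  ·
  (3,5): δ = 85.67°  ·
  (4,5): δ = 127.49°  ·
antipodal pairs: 7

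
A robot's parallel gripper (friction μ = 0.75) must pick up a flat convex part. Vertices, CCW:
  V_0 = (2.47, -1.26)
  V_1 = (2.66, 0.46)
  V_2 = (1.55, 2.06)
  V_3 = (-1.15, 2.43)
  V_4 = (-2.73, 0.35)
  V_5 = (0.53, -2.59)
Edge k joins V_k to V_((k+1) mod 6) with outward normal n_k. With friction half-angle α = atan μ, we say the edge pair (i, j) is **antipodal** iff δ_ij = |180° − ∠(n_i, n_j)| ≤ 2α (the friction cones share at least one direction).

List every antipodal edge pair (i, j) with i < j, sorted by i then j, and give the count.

α = atan 0.75 = 36.87°;  2α = 73.74°
n_0 = (+0.9940, -0.1098)
n_1 = (+0.8216, +0.5700)
n_2 = (+0.1358, +0.9907)
n_3 = (-0.7963, +0.6049)
n_4 = (-0.6697, -0.7426)
n_5 = (+0.5654, -0.8248)
  (0,1): δ = 138.95°  ·
  (0,2): δ = 91.50°  ·
  (0,3): δ = 30.92°  ✓
  (0,4): δ = 54.26°  ✓
  (0,5): δ = 130.74°  ·
  (1,2): δ = 132.55°  ·
  (1,3): δ = 71.97°  ✓
  (1,4): δ = 13.20°  ✓
  (1,5): δ = 89.68°  ·
  (2,3): δ = 119.42°  ·
  (2,4): δ = 34.24°  ✓
  (2,5): δ = 42.24°  ✓
  (3,4): δ = 94.82°  ·
  (3,5): δ = 18.35°  ✓
  (4,5): δ = 103.52°  ·
antipodal pairs: 7

count = 7; pairs: (0,3), (0,4), (1,3), (1,4), (2,4), (2,5), (3,5)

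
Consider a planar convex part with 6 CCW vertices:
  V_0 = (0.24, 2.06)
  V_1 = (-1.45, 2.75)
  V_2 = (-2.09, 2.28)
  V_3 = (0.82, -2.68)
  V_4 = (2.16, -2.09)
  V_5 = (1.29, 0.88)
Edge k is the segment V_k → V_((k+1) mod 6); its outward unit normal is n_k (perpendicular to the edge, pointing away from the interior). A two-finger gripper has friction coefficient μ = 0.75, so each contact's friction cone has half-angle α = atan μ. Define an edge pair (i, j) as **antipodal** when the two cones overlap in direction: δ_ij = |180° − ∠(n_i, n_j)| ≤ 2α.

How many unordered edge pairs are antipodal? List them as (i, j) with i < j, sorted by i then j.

count = 7; pairs: (0,2), (0,3), (1,3), (1,4), (2,4), (2,5), (3,5)

α = atan 0.75 = 36.87°;  2α = 73.74°
n_0 = (+0.3780, +0.9258)
n_1 = (-0.5919, +0.8060)
n_2 = (-0.8625, -0.5060)
n_3 = (+0.4030, -0.9152)
n_4 = (+0.9597, +0.2811)
n_5 = (+0.7471, +0.6648)
  (0,1): δ = 121.50°  ·
  (0,2): δ = 37.39°  ✓
  (0,3): δ = 45.97°  ✓
  (0,4): δ = 128.54°  ·
  (0,5): δ = 153.87°  ·
  (1,2): δ = 95.89°  ·
  (1,3): δ = 12.53°  ✓
  (1,4): δ = 70.03°  ✓
  (1,5): δ = 95.37°  ·
  (2,3): δ = 96.64°  ·
  (2,4): δ = 14.07°  ✓
  (2,5): δ = 11.26°  ✓
  (3,4): δ = 97.44°  ·
  (3,5): δ = 72.10°  ✓
  (4,5): δ = 154.66°  ·
antipodal pairs: 7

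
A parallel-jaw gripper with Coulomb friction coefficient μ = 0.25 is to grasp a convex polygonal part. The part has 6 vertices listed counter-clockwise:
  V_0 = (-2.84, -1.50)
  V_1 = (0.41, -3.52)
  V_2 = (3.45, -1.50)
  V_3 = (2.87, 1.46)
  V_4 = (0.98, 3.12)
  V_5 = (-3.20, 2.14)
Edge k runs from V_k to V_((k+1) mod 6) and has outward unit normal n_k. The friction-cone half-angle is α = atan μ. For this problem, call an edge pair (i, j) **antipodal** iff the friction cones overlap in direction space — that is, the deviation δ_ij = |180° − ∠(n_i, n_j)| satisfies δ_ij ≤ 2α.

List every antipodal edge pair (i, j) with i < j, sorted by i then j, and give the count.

α = atan 0.25 = 14.04°;  2α = 28.07°
n_0 = (-0.5279, -0.8493)
n_1 = (+0.5534, -0.8329)
n_2 = (+0.9813, +0.1923)
n_3 = (+0.6599, +0.7513)
n_4 = (-0.2283, +0.9736)
n_5 = (-0.9951, -0.0984)
  (0,1): δ = 114.53°  ·
  (0,2): δ = 47.05°  ·
  (0,3): δ = 9.43°  ✓
  (0,4): δ = 45.06°  ·
  (0,5): δ = 127.51°  ·
  (1,2): δ = 112.52°  ·
  (1,3): δ = 74.90°  ·
  (1,4): δ = 20.41°  ✓
  (1,5): δ = 62.05°  ·
  (2,3): δ = 142.38°  ·
  (2,4): δ = 87.89°  ·
  (2,5): δ = 5.44°  ✓
  (3,4): δ = 125.51°  ·
  (3,5): δ = 43.06°  ·
  (4,5): δ = 97.55°  ·
antipodal pairs: 3

count = 3; pairs: (0,3), (1,4), (2,5)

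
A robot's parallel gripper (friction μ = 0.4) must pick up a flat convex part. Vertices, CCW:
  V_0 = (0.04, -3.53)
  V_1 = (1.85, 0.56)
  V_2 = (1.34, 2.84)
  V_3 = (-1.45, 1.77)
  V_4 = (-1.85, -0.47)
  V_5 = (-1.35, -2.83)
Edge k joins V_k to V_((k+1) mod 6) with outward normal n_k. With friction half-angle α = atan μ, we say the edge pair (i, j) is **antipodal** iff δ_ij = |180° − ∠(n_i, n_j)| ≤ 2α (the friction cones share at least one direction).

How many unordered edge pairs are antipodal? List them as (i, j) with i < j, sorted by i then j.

count = 4; pairs: (0,3), (0,4), (1,3), (1,4)

α = atan 0.4 = 21.80°;  2α = 43.60°
n_0 = (+0.9145, -0.4047)
n_1 = (+0.9759, +0.2183)
n_2 = (-0.3581, +0.9337)
n_3 = (-0.9844, +0.1758)
n_4 = (-0.9783, -0.2073)
n_5 = (-0.4498, -0.8931)
  (0,1): δ = 143.52°  ·
  (0,2): δ = 45.15°  ·
  (0,3): δ = 13.75°  ✓
  (0,4): δ = 35.83°  ✓
  (0,5): δ = 87.14°  ·
  (1,2): δ = 81.63°  ·
  (1,3): δ = 22.73°  ✓
  (1,4): δ = 0.65°  ✓
  (1,5): δ = 50.66°  ·
  (2,3): δ = 121.11°  ·
  (2,4): δ = 99.02°  ·
  (2,5): δ = 47.71°  ·
  (3,4): δ = 157.91°  ·
  (3,5): δ = 106.61°  ·
  (4,5): δ = 128.69°  ·
antipodal pairs: 4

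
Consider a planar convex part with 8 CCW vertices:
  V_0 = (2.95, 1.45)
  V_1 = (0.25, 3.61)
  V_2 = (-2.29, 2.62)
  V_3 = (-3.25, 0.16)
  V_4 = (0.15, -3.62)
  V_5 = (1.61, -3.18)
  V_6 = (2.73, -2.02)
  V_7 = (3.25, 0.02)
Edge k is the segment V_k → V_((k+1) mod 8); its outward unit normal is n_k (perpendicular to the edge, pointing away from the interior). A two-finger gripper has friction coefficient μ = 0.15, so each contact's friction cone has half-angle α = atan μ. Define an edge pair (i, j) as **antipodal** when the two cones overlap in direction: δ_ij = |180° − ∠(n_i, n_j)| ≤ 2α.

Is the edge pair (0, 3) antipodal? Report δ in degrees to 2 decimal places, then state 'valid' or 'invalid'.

α = atan 0.15 = 8.53°;  2α = 17.06°
edge 0: e_0 = (-2.70, +2.16);  n_0 = (+0.6247, +0.7809)
edge 3: e_3 = (+3.40, -3.78);  n_3 = (-0.7435, -0.6687)
∠(n_0, n_3) = 170.63°
δ = |180° − 170.63°| = 9.37°
9.37° ≤ 2α = 17.06°  →  valid

δ = 9.37°, valid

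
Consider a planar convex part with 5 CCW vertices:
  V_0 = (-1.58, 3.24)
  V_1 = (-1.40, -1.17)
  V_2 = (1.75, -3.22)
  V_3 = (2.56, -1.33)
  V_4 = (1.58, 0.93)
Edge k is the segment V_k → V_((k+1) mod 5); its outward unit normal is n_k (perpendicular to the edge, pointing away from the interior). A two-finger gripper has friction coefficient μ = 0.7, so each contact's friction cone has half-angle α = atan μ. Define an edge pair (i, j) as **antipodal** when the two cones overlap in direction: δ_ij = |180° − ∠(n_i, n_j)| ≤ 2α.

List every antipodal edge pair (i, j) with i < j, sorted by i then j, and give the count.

count = 5; pairs: (0,2), (0,3), (0,4), (1,3), (1,4)

α = atan 0.7 = 34.99°;  2α = 69.98°
n_0 = (-0.9992, -0.0408)
n_1 = (-0.5455, -0.8381)
n_2 = (+0.9191, -0.3939)
n_3 = (+0.9175, +0.3978)
n_4 = (+0.5901, +0.8073)
  (0,1): δ = 125.39°  ·
  (0,2): δ = 25.54°  ✓
  (0,3): δ = 21.11°  ✓
  (0,4): δ = 51.50°  ✓
  (1,2): δ = 80.14°  ·
  (1,3): δ = 33.50°  ✓
  (1,4): δ = 3.11°  ✓
  (2,3): δ = 133.36°  ·
  (2,4): δ = 102.97°  ·
  (3,4): δ = 149.61°  ·
antipodal pairs: 5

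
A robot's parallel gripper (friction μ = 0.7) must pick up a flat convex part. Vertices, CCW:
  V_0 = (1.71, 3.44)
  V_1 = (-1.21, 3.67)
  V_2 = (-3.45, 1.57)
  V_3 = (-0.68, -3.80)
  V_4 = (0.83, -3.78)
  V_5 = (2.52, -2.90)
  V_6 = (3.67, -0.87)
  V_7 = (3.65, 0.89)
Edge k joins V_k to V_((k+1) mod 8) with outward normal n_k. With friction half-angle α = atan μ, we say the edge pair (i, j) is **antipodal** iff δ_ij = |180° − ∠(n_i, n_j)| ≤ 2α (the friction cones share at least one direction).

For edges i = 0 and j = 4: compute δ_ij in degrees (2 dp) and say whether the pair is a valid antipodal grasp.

δ = 32.01°, valid

α = atan 0.7 = 34.99°;  2α = 69.98°
edge 0: e_0 = (-2.92, +0.23);  n_0 = (+0.0785, +0.9969)
edge 4: e_4 = (+1.69, +0.88);  n_4 = (+0.4618, -0.8870)
∠(n_0, n_4) = 147.99°
δ = |180° − 147.99°| = 32.01°
32.01° ≤ 2α = 69.98°  →  valid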